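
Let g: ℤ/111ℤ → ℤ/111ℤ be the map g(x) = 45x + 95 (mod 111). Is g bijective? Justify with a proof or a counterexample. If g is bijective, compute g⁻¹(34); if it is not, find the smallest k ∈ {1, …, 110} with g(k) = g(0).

We have gcd(45, 111) = 3 > 1. Taking u = 0 and v = 37: g(0) = 95 and g(37) = 45·37 + 95 = 1760 ≡ 95 (mod 111).
So g(0) = g(37) while 0 ≠ 37, therefore g is not injective, hence not bijective.
Since g is not bijective, we find the least positive k with g(k) = g(0): this means 45k ≡ 0 (mod 111), i.e. 111 ∣ 45k. Since gcd(45, 111) = 3, dividing through by 3 this holds exactly when 37 ∣ 15k, and as gcd(15, 37) = 1, exactly when 37 ∣ k.
The smallest positive such k is 37.

37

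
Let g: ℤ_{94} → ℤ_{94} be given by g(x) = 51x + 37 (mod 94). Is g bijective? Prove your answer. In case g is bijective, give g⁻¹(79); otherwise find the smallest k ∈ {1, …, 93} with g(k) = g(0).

If g(s) = g(t), then 51s ≡ 51t (mod 94). Because gcd(51, 94) = 1, we may cancel 51 to get s ≡ t (mod 94).
We now compute 51⁻¹ mod 94 explicitly. Euclid's algorithm: 94 = 1·51 + 43, 51 = 1·43 + 8, 43 = 5·8 + 3, 8 = 2·3 + 2, 3 = 1·2 + 1; back-substituting gives 1 = 59·51 − 32·94, so 51⁻¹ ≡ 59 (mod 94).
For any y ∈ ℤ_{94}, x = 59(y − 37) mod 94 satisfies g(x) = 51·59(y − 37) + 37 ≡ y (since 51·59 ≡ 1 mod 94). So every y has a preimage.
Thus g is bijective.
Since g is bijective, we compute g⁻¹(79): solve 51x + 37 ≡ 79 (mod 94), i.e. 51x ≡ 42 (mod 94).
Multiplying by 51⁻¹ = 59 gives x ≡ 59·42 = 2478 = 26·94 + 34 ≡ 34 (mod 94).
Check: g(34) = 51·34 + 37 = 1771 = 18·94 + 79 ≡ 79 (mod 94).

34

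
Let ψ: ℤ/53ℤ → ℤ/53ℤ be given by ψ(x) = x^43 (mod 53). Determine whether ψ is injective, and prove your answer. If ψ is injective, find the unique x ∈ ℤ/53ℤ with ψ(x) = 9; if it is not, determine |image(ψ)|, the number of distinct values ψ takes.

Since 53 is prime, the nonzero elements of ℤ/53ℤ form a cyclic group of order 52.
As gcd(43, 52) = 1, raising to the 43rd power is a bijection on this group: if x_1^43 ≡ x_2^43 then (x_1x_2^{−1})^43 = 1, and the only element of order dividing gcd(43, 52) = 1 is 1, so x_1 = x_2.
With ψ(0) = 0 this makes ψ injective on all of ℤ/53ℤ, hence bijective (finite equal-size domain and codomain). In particular ψ is injective.
Since ψ is injective, we find the preimage of 9. The inverse of x ↦ x^43 on (ℤ/53ℤ)^× is x ↦ x^23, because 43·23 = 989 = 19·52 + 1 ≡ 1 (mod 52) and x^{52} = 1 for x ≠ 0 (Fermat). So ψ⁻¹(9) = 9^23 mod 53.
Repeated squaring mod 53: 9^1 ≡ 9, 9^2 ≡ 9² = 81 ≡ 28, 9^4 ≡ 28² = 784 ≡ 42, 9^8 ≡ 42² = 1764 ≡ 15, 9^16 ≡ 15² = 225 ≡ 13. Since 23 = 16 + 4 + 2 + 1, 9^23 ≡ 13·42·28·9: 13·42 = 546 ≡ 16, then 16·28 = 448 ≡ 24, then 24·9 = 216 ≡ 4. So 9^23 ≡ 4 (mod 53).
Hence ψ⁻¹(9) = 4.

4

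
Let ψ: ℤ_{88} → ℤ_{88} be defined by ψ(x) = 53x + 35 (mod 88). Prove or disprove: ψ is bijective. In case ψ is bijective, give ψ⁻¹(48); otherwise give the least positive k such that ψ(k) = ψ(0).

65

If ψ(u) = ψ(v), then 53u ≡ 53v (mod 88). Because gcd(53, 88) = 1, we may cancel 53 to get u ≡ v (mod 88).
We now compute 53⁻¹ mod 88 explicitly. Euclid's algorithm: 88 = 1·53 + 35, 53 = 1·35 + 18, 35 = 1·18 + 17, 18 = 1·17 + 1; back-substituting gives 1 = 5·53 − 3·88, so 53⁻¹ ≡ 5 (mod 88).
For any y ∈ ℤ_{88}, x = 5(y − 35) mod 88 satisfies ψ(x) = 53·5(y − 35) + 35 ≡ y (since 53·5 ≡ 1 mod 88). So every y has a preimage.
Therefore ψ is bijective.
Since ψ is bijective, we find ψ⁻¹(48): we need 53x ≡ 48 − 35 ≡ 13 (mod 88). Using 53⁻¹ = 5: x ≡ 5·13 = 65, so x = 65.
Check: ψ(65) = 53·65 + 35 = 3480 = 39·88 + 48 ≡ 48 (mod 88).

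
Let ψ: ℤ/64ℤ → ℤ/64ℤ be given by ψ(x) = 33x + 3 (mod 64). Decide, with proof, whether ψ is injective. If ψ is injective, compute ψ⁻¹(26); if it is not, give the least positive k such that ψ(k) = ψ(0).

55

If ψ(s) = ψ(t), then 33s ≡ 33t (mod 64). Because gcd(33, 64) = 1, we may cancel 33 to get s ≡ t (mod 64).
So ψ is injective.
We now compute 33⁻¹ mod 64 explicitly. Euclid's algorithm: 64 = 1·33 + 31, 33 = 1·31 + 2, 31 = 15·2 + 1; back-substituting gives 1 = 33·33 − 17·64, so 33⁻¹ ≡ 33 (mod 64).
Since ψ is injective, we find ψ⁻¹(26): we need 33x ≡ 26 − 3 ≡ 23 (mod 64). Using 33⁻¹ = 33: x ≡ 33·23 = 759 = 11·64 + 55, so x = 55.
Check: ψ(55) = 33·55 + 3 = 1818 = 28·64 + 26 ≡ 26 (mod 64).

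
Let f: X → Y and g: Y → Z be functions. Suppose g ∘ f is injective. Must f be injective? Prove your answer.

Suppose f(u) = f(v). Applying g: (g ∘ f)(u) = (g ∘ f)(v). Since g ∘ f is injective, u = v. So f is injective.

injective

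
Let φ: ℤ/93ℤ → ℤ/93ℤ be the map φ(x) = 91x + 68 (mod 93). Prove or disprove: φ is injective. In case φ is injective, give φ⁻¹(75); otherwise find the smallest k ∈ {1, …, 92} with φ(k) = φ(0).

43

Recall: injectivity means: for all u, v in the domain, φ(u) = φ(v) implies u = v.
Suppose φ(u) = φ(v) in ℤ/93ℤ. Then 91u + 68 ≡ 91v + 68 (mod 93), hence 91(u − v) ≡ 0 (mod 93).
Since gcd(91, 93) = 1, 91 is invertible modulo 93, hence u − v ≡ 0 (mod 93), i.e. u = v.
Thus φ is injective.
We now compute 91⁻¹ mod 93 explicitly. Euclid's algorithm: 93 = 1·91 + 2, 91 = 45·2 + 1; back-substituting gives 1 = 46·91 − 45·93, so 91⁻¹ ≡ 46 (mod 93).
Since φ is injective, we find φ⁻¹(75): we need 91x ≡ 75 − 68 ≡ 7 (mod 93). Using 91⁻¹ = 46: x ≡ 46·7 = 322 = 3·93 + 43, so x = 43.
Check: φ(43) = 91·43 + 68 = 3981 = 42·93 + 75 ≡ 75 (mod 93).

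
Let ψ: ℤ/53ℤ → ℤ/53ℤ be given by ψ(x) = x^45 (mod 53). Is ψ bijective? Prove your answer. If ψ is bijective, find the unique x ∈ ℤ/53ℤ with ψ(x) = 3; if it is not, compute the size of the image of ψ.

32

Since 53 is prime, the nonzero elements of ℤ/53ℤ form a cyclic group of order 52.
As gcd(45, 52) = 1, raising to the 45th power is a bijection on this group: if x_1^45 ≡ x_2^45 then (x_1x_2^{−1})^45 = 1, and the only element of order dividing gcd(45, 52) = 1 is 1, so x_1 = x_2.
With ψ(0) = 0 this makes ψ injective on all of ℤ/53ℤ, hence bijective (finite equal-size domain and codomain). In particular ψ is bijective.
Since ψ is bijective, we find the preimage of 3. The inverse of x ↦ x^45 on (ℤ/53ℤ)^× is x ↦ x^37, because 45·37 = 1665 = 32·52 + 1 ≡ 1 (mod 52) and x^{52} = 1 for x ≠ 0 (Fermat). So ψ⁻¹(3) = 3^37 mod 53.
Repeated squaring mod 53: 3^1 ≡ 3, 3^2 ≡ 3² = 9, 3^4 ≡ 9² = 81 ≡ 28, 3^8 ≡ 28² = 784 ≡ 42, 3^16 ≡ 42² = 1764 ≡ 15, 3^32 ≡ 15² = 225 ≡ 13. Since 37 = 32 + 4 + 1, 3^37 ≡ 13·28·3: 13·28 = 364 ≡ 46, then 46·3 = 138 ≡ 32. So 3^37 ≡ 32 (mod 53).
Hence ψ⁻¹(3) = 32.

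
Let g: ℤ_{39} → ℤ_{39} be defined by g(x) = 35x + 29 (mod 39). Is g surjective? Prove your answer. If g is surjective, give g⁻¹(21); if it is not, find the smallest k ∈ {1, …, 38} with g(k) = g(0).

2

Since gcd(35, 39) = 1, 35 is invertible modulo 39. Euclid's algorithm: 39 = 1·35 + 4, 35 = 8·4 + 3, 4 = 1·3 + 1; back-substituting gives 1 = 29·35 − 26·39, so 35⁻¹ ≡ 29 (mod 39).
For any y ∈ ℤ_{39}, x = 29(y − 29) mod 39 satisfies g(x) = 35·29(y − 29) + 29 ≡ y (since 35·29 ≡ 1 mod 39). So every y has a preimage.
Hence g is surjective.
Since g is surjective, we find g⁻¹(21): we need 35x ≡ 21 − 29 ≡ 31 (mod 39). Using 35⁻¹ = 29: x ≡ 29·31 = 899 = 23·39 + 2, so x = 2.
Check: g(2) = 35·2 + 29 = 99 = 2·39 + 21 ≡ 21 (mod 39).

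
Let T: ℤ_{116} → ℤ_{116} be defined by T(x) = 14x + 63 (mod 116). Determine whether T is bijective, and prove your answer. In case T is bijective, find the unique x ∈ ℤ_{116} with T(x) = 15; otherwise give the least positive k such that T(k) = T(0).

58

We have gcd(14, 116) = 2 > 1. Taking u = 0 and v = 58: T(0) = 63 and T(58) = 14·58 + 63 = 875 ≡ 63 (mod 116).
So T(0) = T(58) while 0 ≠ 58, thus T is not injective, hence not bijective.
Since T is not bijective, we find the least positive k with T(k) = T(0): this means 14k ≡ 0 (mod 116), i.e. 116 ∣ 14k. Since gcd(14, 116) = 2, dividing through by 2 this holds exactly when 58 ∣ 7k, and as gcd(7, 58) = 1, exactly when 58 ∣ k.
The smallest positive such k is 58.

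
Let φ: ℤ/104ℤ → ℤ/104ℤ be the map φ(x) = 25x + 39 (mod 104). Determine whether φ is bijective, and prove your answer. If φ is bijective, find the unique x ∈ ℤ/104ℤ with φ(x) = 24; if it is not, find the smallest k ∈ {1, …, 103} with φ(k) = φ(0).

41

Suppose φ(u) = φ(v) in ℤ/104ℤ. Then 25u + 39 ≡ 25v + 39 (mod 104), thus 25(u − v) ≡ 0 (mod 104).
Since gcd(25, 104) = 1, 25 is invertible modulo 104, thus u − v ≡ 0 (mod 104), i.e. u = v.
We now compute 25⁻¹ mod 104 explicitly. Euclid's algorithm: 104 = 4·25 + 4, 25 = 6·4 + 1; back-substituting gives 1 = 25·25 − 6·104, so 25⁻¹ ≡ 25 (mod 104).
For any y ∈ ℤ/104ℤ, x = 25(y − 39) mod 104 satisfies φ(x) = 25·25(y − 39) + 39 ≡ y (since 25·25 ≡ 1 mod 104). So every y has a preimage.
So φ is bijective.
Since φ is bijective, we compute φ⁻¹(24): solve 25x + 39 ≡ 24 (mod 104), i.e. 25x ≡ 89 (mod 104).
Multiplying by 25⁻¹ = 25 gives x ≡ 25·89 = 2225 = 21·104 + 41 ≡ 41 (mod 104).
Check: φ(41) = 25·41 + 39 = 1064 = 10·104 + 24 ≡ 24 (mod 104).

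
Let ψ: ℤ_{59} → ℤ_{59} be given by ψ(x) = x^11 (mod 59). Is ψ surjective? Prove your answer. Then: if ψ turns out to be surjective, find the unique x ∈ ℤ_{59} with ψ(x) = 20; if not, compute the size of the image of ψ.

5

Since 59 is prime, the nonzero elements of ℤ_{59} form a cyclic group of order 58.
As gcd(11, 58) = 1, raising to the 11th power is a bijection on this group: if a^11 ≡ b^11 then (ab^{−1})^11 = 1, and the only element of order dividing gcd(11, 58) = 1 is 1, so a = b.
With ψ(0) = 0 this makes ψ injective on all of ℤ_{59}, hence bijective (finite equal-size domain and codomain). In particular ψ is surjective.
Since ψ is surjective, we find the preimage of 20. The inverse of x ↦ x^11 on (ℤ_{59})^× is x ↦ x^37, because 11·37 = 407 = 7·58 + 1 ≡ 1 (mod 58) and x^{58} = 1 for x ≠ 0 (Fermat). So ψ⁻¹(20) = 20^37 mod 59.
Repeated squaring mod 59: 20^1 ≡ 20, 20^2 ≡ 20² = 400 ≡ 46, 20^4 ≡ 46² = 2116 ≡ 51, 20^8 ≡ 51² = 2601 ≡ 5, 20^16 ≡ 5² = 25, 20^32 ≡ 25² = 625 ≡ 35. Since 37 = 32 + 4 + 1, 20^37 ≡ 35·51·20: 35·51 = 1785 ≡ 15, then 15·20 = 300 ≡ 5. So 20^37 ≡ 5 (mod 59).
Hence ψ⁻¹(20) = 5.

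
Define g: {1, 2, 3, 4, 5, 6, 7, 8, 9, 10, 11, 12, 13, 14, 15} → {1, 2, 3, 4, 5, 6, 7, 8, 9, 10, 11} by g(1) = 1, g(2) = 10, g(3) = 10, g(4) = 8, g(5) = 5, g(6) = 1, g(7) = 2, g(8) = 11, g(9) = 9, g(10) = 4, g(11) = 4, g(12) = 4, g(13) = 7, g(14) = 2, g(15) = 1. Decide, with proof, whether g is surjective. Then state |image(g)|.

9

No element maps to 3, so g is not surjective.
The image of g is {1, 2, 4, 5, 7, 8, 9, 10, 11}, which has 9 elements.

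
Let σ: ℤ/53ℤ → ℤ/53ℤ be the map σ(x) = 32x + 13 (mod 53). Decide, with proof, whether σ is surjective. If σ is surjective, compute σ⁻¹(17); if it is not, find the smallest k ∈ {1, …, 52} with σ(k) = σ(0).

20

Since gcd(32, 53) = 1, 32 is invertible modulo 53. Euclid's algorithm: 53 = 1·32 + 21, 32 = 1·21 + 11, 21 = 1·11 + 10, 11 = 1·10 + 1; back-substituting gives 1 = 5·32 − 3·53, so 32⁻¹ ≡ 5 (mod 53).
Then y ↦ 5(y − 13) is a two-sided inverse to σ, so every y ∈ ℤ/53ℤ has a preimage.
Hence σ is surjective.
Since σ is surjective, we find σ⁻¹(17): we need 32x ≡ 17 − 13 ≡ 4 (mod 53). Using 32⁻¹ = 5: x ≡ 5·4 = 20, so x = 20.
Check: σ(20) = 32·20 + 13 = 653 = 12·53 + 17 ≡ 17 (mod 53).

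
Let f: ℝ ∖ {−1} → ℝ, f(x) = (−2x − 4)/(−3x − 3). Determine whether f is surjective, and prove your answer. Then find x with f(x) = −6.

If f(x) = 2/3, cross-multiplying gives −3(−2x − 4) = −2(−3x − 3), which simplifies to 12 = 6 — false.  So 2/3 has no preimage and f is not surjective.
Solving f(x) = −6: cross-multiplying gives −2x − 4 = −6(−3x − 3), which rearranges to −20x = 22, so x = −11/10.

-11/10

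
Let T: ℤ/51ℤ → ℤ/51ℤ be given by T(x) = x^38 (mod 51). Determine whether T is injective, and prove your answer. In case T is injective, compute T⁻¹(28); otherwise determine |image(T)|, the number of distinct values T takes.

18

T(7): Repeated squaring mod 51: 7^1 ≡ 7, 7^2 ≡ 7² = 49, 7^4 ≡ 49² = 2401 ≡ 4, 7^8 ≡ 4² = 16, 7^16 ≡ 16² = 256 ≡ 1, 7^32 ≡ 1² = 1. Since 38 = 32 + 4 + 2, 7^38 ≡ 1·4·49: 1·4 = 4, then 4·49 = 196 ≡ 43. So 7^38 ≡ 43 (mod 51).
T(10): Repeated squaring mod 51: 10^1 ≡ 10, 10^2 ≡ 10² = 100 ≡ 49, 10^4 ≡ 49² = 2401 ≡ 4, 10^8 ≡ 4² = 16, 10^16 ≡ 16² = 256 ≡ 1, 10^32 ≡ 1² = 1. Since 38 = 32 + 4 + 2, 10^38 ≡ 1·4·49: 1·4 = 4, then 4·49 = 196 ≡ 43. So 10^38 ≡ 43 (mod 51).
So T(7) = T(10) = 43 while 7 ≠ 10, therefore T is not injective.
Since T is not injective, we determine |image(T)|. Computing x^38 mod 51 for each x (by repeated squaring, reducing mod 51 at every step), the values T(0), T(1), …, T(50) are: 0, 1, 13, 15, 16, 19, 42, 43, 4, 21, 43, 25, 36, 16, 49, 30, 1, 34, 18, 13, 49, 33, 19, 25, 9, 4, 4, 9, 25, 19, 33, 49, 13, 18, 34, 1, 30, 49, 16, 36, 25, 43, 21, 4, 43, 42, 19, 16, 15, 13, 1.
The distinct values are {0, 1, 4, 9, 13, 15, 16, 18, 19, 21, 25, 30, 33, 34, 36, 42, 43, 49}; there are 18 of them.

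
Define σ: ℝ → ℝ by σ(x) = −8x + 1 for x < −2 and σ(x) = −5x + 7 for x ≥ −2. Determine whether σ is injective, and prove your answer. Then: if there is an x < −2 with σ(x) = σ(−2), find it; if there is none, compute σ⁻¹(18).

-17/8

Both pieces are strictly decreasing (slopes −8 and −5), so each is injective on its own interval.
The left piece maps (−∞, −2) onto (17, ∞); the right piece maps [−2, ∞) onto (−∞, 17].
These images are disjoint, so no value is attained by both pieces. Hence σ is injective.
Because the two images are disjoint, no x < −2 has σ(x) = σ(−2), so we compute σ⁻¹(18): 18 lies in (17, ∞), so solve −8x + 1 = 18: x = (18 − 1)/(−8) = −17/8.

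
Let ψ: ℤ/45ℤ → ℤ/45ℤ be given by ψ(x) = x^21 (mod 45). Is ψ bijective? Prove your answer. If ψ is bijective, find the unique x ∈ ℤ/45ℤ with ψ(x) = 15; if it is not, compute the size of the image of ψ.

ψ(0) = 0^21 = 0.
ψ(15): Repeated squaring mod 45: 15^1 ≡ 15, 15^2 ≡ 15² = 225 ≡ 0, 15^4 ≡ 0² = 0, 15^8 ≡ 0² = 0, 15^16 ≡ 0² = 0. Since 21 = 16 + 4 + 1, 15^21 ≡ 0·0·15: 0·0 = 0, then 0·15 = 0. So 15^21 ≡ 0 (mod 45).
So ψ(0) = ψ(15) = 0 while 0 ≠ 15, hence ψ is not injective, hence not bijective.
Since ψ is not bijective, we determine |image(ψ)|. Computing x^21 mod 45 for each x (by repeated squaring, reducing mod 45 at every step), the values ψ(0), ψ(1), …, ψ(44) are: 0, 1, 17, 18, 19, 35, 36, 37, 8, 9, 10, 26, 27, 28, 44, 0, 1, 17, 18, 19, 35, 36, 37, 8, 9, 10, 26, 27, 28, 44, 0, 1, 17, 18, 19, 35, 36, 37, 8, 9, 10, 26, 27, 28, 44.
The distinct values are {0, 1, 8, 9, 10, 17, 18, 19, 26, 27, 28, 35, 36, 37, 44}; there are 15 of them.

15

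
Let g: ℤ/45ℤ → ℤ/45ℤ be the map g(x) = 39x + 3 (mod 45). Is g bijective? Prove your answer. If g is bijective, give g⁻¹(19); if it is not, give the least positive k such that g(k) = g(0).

We have gcd(39, 45) = 3 > 1. Taking a = 0 and b = 15: g(0) = 3 and g(15) = 39·15 + 3 = 588 ≡ 3 (mod 45).
So g(0) = g(15) while 0 ≠ 15, thus g is not injective, hence not bijective.
Since g is not bijective, we find the least positive k with g(k) = g(0): this means 39k ≡ 0 (mod 45), i.e. 45 ∣ 39k. Since gcd(39, 45) = 3, dividing through by 3 this holds exactly when 15 ∣ 13k, and as gcd(13, 15) = 1, exactly when 15 ∣ k.
The smallest positive such k is 15.

15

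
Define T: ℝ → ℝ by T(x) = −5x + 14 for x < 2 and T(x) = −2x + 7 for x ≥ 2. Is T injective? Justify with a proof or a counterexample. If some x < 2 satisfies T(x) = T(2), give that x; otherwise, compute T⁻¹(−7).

Both pieces are strictly decreasing (slopes −5 and −2), so each is injective on its own interval.
The left piece maps (−∞, 2) onto (4, ∞); the right piece maps [2, ∞) onto (−∞, 3].
These images are disjoint, so no value is attained by both pieces. Therefore T is injective.
Because the two images are disjoint, no x < 2 has T(x) = T(2), so we compute T⁻¹(−7): −7 lies in (−∞, 3], so solve −2x + 7 = −7: x = (−7 − 7)/(−2) = 7.

7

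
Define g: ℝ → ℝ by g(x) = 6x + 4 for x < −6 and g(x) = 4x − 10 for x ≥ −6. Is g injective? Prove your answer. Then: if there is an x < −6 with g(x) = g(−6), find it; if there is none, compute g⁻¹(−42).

-19/3

Both pieces are strictly increasing (slopes 6 and 4), so each is injective on its own interval.
The left piece maps (−∞, −6) onto (−∞, −32); the right piece maps [−6, ∞) onto [−34, ∞).
These images overlap. In particular g(−6) = −34 (right piece), and solving 6x + 4 = −34 on the left piece gives x = −19/3 < −6.
So g(−19/3) = g(−6) with −19/3 ≠ −6, and g is not injective. This x = −19/3 is the requested value below −6.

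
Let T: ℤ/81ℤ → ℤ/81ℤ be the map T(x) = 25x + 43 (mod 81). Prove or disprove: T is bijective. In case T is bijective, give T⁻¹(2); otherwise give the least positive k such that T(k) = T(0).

34

Suppose T(u) = T(v) in ℤ/81ℤ. Then 25u + 43 ≡ 25v + 43 (mod 81), hence 25(u − v) ≡ 0 (mod 81).
Since gcd(25, 81) = 1, 25 is invertible modulo 81, thus u − v ≡ 0 (mod 81), i.e. u = v.
We now compute 25⁻¹ mod 81 explicitly. Euclid's algorithm: 81 = 3·25 + 6, 25 = 4·6 + 1; back-substituting gives 1 = 13·25 − 4·81, so 25⁻¹ ≡ 13 (mod 81).
For any y ∈ ℤ/81ℤ, x = 13(y − 43) mod 81 satisfies T(x) = 25·13(y − 43) + 43 ≡ y (since 25·13 ≡ 1 mod 81). So every y has a preimage.
So T is bijective.
Since T is bijective, we find T⁻¹(2): we need 25x ≡ 2 − 43 ≡ 40 (mod 81). Using 25⁻¹ = 13: x ≡ 13·40 = 520 = 6·81 + 34, so x = 34.
Check: T(34) = 25·34 + 43 = 893 = 11·81 + 2 ≡ 2 (mod 81).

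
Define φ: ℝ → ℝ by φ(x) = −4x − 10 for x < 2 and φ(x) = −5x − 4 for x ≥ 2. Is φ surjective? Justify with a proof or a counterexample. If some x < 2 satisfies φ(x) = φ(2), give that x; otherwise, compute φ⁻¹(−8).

Both pieces are strictly decreasing (slopes −4 and −5), so each is injective on its own interval.
The left piece maps (−∞, 2) onto (−18, ∞); the right piece maps [2, ∞) onto (−∞, −14].
The union (−18, ∞) ∪ (−∞, −14] covers ℝ, so φ is surjective.
For the follow-up: the images overlap, so an x < 2 with φ(x) = φ(2) exists. φ(2) = −14; solving −4x − 10 = −14 for x < 2 gives x = (−14 + 10)/(−4) = 1.

1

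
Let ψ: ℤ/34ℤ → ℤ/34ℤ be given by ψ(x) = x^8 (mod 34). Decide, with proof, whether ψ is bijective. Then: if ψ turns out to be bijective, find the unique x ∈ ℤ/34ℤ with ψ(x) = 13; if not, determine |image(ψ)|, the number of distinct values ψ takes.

6

ψ(2): Repeated squaring mod 34: 2^1 ≡ 2, 2^2 ≡ 2² = 4, 2^4 ≡ 4² = 16, 2^8 ≡ 16² = 256 ≡ 18. So 2^8 ≡ 18 (mod 34).
ψ(4): Repeated squaring mod 34: 4^1 ≡ 4, 4^2 ≡ 4² = 16, 4^4 ≡ 16² = 256 ≡ 18, 4^8 ≡ 18² = 324 ≡ 18. So 4^8 ≡ 18 (mod 34).
So ψ(2) = ψ(4) = 18 while 2 ≠ 4, hence ψ is not injective, hence not bijective.
Since ψ is not bijective, we determine |image(ψ)|. Computing x^8 mod 34 for each x (by repeated squaring, reducing mod 34 at every step), the values ψ(0), ψ(1), …, ψ(33) are: 0, 1, 18, 33, 18, 33, 16, 33, 18, 1, 16, 33, 16, 1, 16, 1, 18, 17, 18, 1, 16, 1, 16, 33, 16, 1, 18, 33, 16, 33, 18, 33, 18, 1.
The distinct values are {0, 1, 16, 17, 18, 33}; there are 6 of them.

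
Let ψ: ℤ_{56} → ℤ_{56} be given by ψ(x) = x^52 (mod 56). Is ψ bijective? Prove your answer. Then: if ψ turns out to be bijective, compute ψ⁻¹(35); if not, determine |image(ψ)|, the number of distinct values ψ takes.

8

ψ(6): Repeated squaring mod 56: 6^1 ≡ 6, 6^2 ≡ 6² = 36, 6^4 ≡ 36² = 1296 ≡ 8, 6^8 ≡ 8² = 64 ≡ 8, 6^16 ≡ 8² = 64 ≡ 8, 6^32 ≡ 8² = 64 ≡ 8. Since 52 = 32 + 16 + 4, 6^52 ≡ 8·8·8: 8·8 = 64 ≡ 8, then 8·8 = 64 ≡ 8. So 6^52 ≡ 8 (mod 56).
ψ(8): Repeated squaring mod 56: 8^1 ≡ 8, 8^2 ≡ 8² = 64 ≡ 8, 8^4 ≡ 8² = 64 ≡ 8, 8^8 ≡ 8² = 64 ≡ 8, 8^16 ≡ 8² = 64 ≡ 8, 8^32 ≡ 8² = 64 ≡ 8. Since 52 = 32 + 16 + 4, 8^52 ≡ 8·8·8: 8·8 = 64 ≡ 8, then 8·8 = 64 ≡ 8. So 8^52 ≡ 8 (mod 56).
So ψ(6) = ψ(8) = 8 while 6 ≠ 8, therefore ψ is not injective, hence not bijective.
Since ψ is not bijective, we determine |image(ψ)|. Computing x^52 mod 56 for each x (by repeated squaring, reducing mod 56 at every step), the values ψ(0), ψ(1), …, ψ(55) are: 0, 1, 16, 25, 32, 9, 8, 49, 8, 9, 32, 25, 16, 1, 0, 1, 16, 25, 32, 9, 8, 49, 8, 9, 32, 25, 16, 1, 0, 1, 16, 25, 32, 9, 8, 49, 8, 9, 32, 25, 16, 1, 0, 1, 16, 25, 32, 9, 8, 49, 8, 9, 32, 25, 16, 1.
The distinct values are {0, 1, 8, 9, 16, 25, 32, 49}; there are 8 of them.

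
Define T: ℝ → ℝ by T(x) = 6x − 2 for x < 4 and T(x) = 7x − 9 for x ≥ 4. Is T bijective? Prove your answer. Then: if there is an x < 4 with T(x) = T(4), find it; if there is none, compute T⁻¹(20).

Both pieces are strictly increasing (slopes 6 and 7), so each is injective on its own interval.
The left piece maps (−∞, 4) onto (−∞, 22); the right piece maps [4, ∞) onto [19, ∞).
These images overlap. In particular T(4) = 19 (right piece), and solving 6x − 2 = 19 on the left piece gives x = 7/2 < 4.
So T(7/2) = T(4) with 7/2 ≠ 4, and T is not injective, hence not bijective. This x = 7/2 is the requested value below 4.

7/2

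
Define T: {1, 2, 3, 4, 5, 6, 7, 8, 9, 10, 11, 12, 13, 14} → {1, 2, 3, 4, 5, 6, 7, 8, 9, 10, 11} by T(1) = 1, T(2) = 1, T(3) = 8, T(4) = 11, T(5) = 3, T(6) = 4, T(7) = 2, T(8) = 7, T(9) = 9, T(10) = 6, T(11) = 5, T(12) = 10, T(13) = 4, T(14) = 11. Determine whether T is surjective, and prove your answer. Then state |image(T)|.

11

Every element of the codomain has a preimage: 1 = T(1), 2 = T(7), 3 = T(5), 4 = T(6), 5 = T(11), 6 = T(10), 7 = T(8), 8 = T(3), 9 = T(9), 10 = T(12), 11 = T(4).
Therefore T is surjective.
The image of T is {1, 2, 3, 4, 5, 6, 7, 8, 9, 10, 11}, which has 11 elements.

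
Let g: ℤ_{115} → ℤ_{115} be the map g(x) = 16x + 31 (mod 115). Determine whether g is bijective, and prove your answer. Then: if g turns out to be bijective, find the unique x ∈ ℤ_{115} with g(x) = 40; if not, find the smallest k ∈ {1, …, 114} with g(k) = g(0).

94

Suppose g(x_1) = g(x_2) in ℤ_{115}. Then 16x_1 + 31 ≡ 16x_2 + 31 (mod 115), therefore 16(x_1 − x_2) ≡ 0 (mod 115).
Since gcd(16, 115) = 1, 16 is invertible modulo 115, therefore x_1 − x_2 ≡ 0 (mod 115), i.e. x_1 = x_2.
We now compute 16⁻¹ mod 115 explicitly. Euclid's algorithm: 115 = 7·16 + 3, 16 = 5·3 + 1; back-substituting gives 1 = 36·16 − 5·115, so 16⁻¹ ≡ 36 (mod 115).
Then y ↦ 36(y − 31) is a two-sided inverse to g, so every y ∈ ℤ_{115} has a preimage.
So g is bijective.
Since g is bijective, we compute g⁻¹(40): solve 16x + 31 ≡ 40 (mod 115), i.e. 16x ≡ 9 (mod 115).
Multiplying by 16⁻¹ = 36 gives x ≡ 36·9 = 324 = 2·115 + 94 ≡ 94 (mod 115).
Check: g(94) = 16·94 + 31 = 1535 = 13·115 + 40 ≡ 40 (mod 115).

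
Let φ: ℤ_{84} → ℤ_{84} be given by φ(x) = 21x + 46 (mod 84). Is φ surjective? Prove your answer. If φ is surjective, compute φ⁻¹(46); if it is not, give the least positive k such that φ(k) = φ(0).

Since gcd(21, 84) = 21, we have 21x ≡ 0 (mod 21) for all x, so φ(x) ≡ 4 (mod 21).
But 0 ≢ 4 (mod 21), so 0 ∈ ℤ_{84} has no preimage. Thus φ is not surjective.
Since φ is not surjective, we find the least positive k with φ(k) = φ(0): this means 21k ≡ 0 (mod 84), i.e. 84 ∣ 21k. Since gcd(21, 84) = 21, dividing through by 21 this holds exactly when 4 ∣ k.
The smallest positive such k is 4.

4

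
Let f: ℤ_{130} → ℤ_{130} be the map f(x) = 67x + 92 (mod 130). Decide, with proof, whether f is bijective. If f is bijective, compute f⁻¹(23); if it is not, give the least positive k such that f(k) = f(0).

63

By definition, f is injective if f(u) = f(v) implies u = v.
If f(u) = f(v), then 67u ≡ 67v (mod 130). Because gcd(67, 130) = 1, we may cancel 67 to get u ≡ v (mod 130).
We now compute 67⁻¹ mod 130 explicitly. Euclid's algorithm: 130 = 1·67 + 63, 67 = 1·63 + 4, 63 = 15·4 + 3, 4 = 1·3 + 1; back-substituting gives 1 = 33·67 − 17·130, so 67⁻¹ ≡ 33 (mod 130).
For any y ∈ ℤ_{130}, x = 33(y − 92) mod 130 satisfies f(x) = 67·33(y − 92) + 92 ≡ y (since 67·33 ≡ 1 mod 130). So every y has a preimage.
Thus f is bijective.
Since f is bijective, we find f⁻¹(23): we need 67x ≡ 23 − 92 ≡ 61 (mod 130). Using 67⁻¹ = 33: x ≡ 33·61 = 2013 = 15·130 + 63, so x = 63.
Check: f(63) = 67·63 + 92 = 4313 = 33·130 + 23 ≡ 23 (mod 130).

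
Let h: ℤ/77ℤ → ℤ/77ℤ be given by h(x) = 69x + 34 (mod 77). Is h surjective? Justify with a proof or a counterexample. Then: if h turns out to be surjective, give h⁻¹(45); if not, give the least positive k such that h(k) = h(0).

Since gcd(69, 77) = 1, 69 is invertible modulo 77. Euclid's algorithm: 77 = 1·69 + 8, 69 = 8·8 + 5, 8 = 1·5 + 3, 5 = 1·3 + 2, 3 = 1·2 + 1; back-substituting gives 1 = 48·69 − 43·77, so 69⁻¹ ≡ 48 (mod 77).
For any y ∈ ℤ/77ℤ, x = 48(y − 34) mod 77 satisfies h(x) = 69·48(y − 34) + 34 ≡ y (since 69·48 ≡ 1 mod 77). So every y has a preimage.
Hence h is surjective.
Since h is surjective, we find h⁻¹(45): we need 69x ≡ 45 − 34 ≡ 11 (mod 77). Using 69⁻¹ = 48: x ≡ 48·11 = 528 = 6·77 + 66, so x = 66.
Check: h(66) = 69·66 + 34 = 4588 = 59·77 + 45 ≡ 45 (mod 77).

66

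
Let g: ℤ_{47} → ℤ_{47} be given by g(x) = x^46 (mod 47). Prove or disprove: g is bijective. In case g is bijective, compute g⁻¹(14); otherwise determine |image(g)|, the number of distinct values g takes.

2

g(1) = 1^46 = 1.
g(2): Repeated squaring mod 47: 2^1 ≡ 2, 2^2 ≡ 2² = 4, 2^4 ≡ 4² = 16, 2^8 ≡ 16² = 256 ≡ 21, 2^16 ≡ 21² = 441 ≡ 18, 2^32 ≡ 18² = 324 ≡ 42. Since 46 = 32 + 8 + 4 + 2, 2^46 ≡ 42·21·16·4: 42·21 = 882 ≡ 36, then 36·16 = 576 ≡ 12, then 12·4 = 48 ≡ 1. So 2^46 ≡ 1 (mod 47).
So g(1) = g(2) = 1 while 1 ≠ 2, thus g is not injective, hence not bijective.
Since g is not bijective, we determine |image(g)|. Computing x^46 mod 47 for each x (by repeated squaring, reducing mod 47 at every step), the values g(0), g(1), …, g(46) are: 0, 1, 1, 1, 1, 1, 1, 1, 1, 1, 1, 1, 1, 1, 1, 1, 1, 1, 1, 1, 1, 1, 1, 1, 1, 1, 1, 1, 1, 1, 1, 1, 1, 1, 1, 1, 1, 1, 1, 1, 1, 1, 1, 1, 1, 1, 1.
The distinct values are {0, 1}; there are 2 of them.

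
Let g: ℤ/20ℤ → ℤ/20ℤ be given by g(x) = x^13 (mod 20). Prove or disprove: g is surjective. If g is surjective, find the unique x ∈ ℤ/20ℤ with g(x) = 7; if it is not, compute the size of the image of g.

15

g(0) = 0^13 = 0.
g(10): Repeated squaring mod 20: 10^1 ≡ 10, 10^2 ≡ 10² = 100 ≡ 0, 10^4 ≡ 0² = 0, 10^8 ≡ 0² = 0. Since 13 = 8 + 4 + 1, 10^13 ≡ 0·0·10: 0·0 = 0, then 0·10 = 0. So 10^13 ≡ 0 (mod 20).
So g(0) = g(10) = 0 while 0 ≠ 10, hence g is not injective.
A non-injective map from the 20-element set ℤ/20ℤ to itself takes at most 19 distinct values, so it cannot be surjective. Hence g is not surjective.
Since g is not surjective, we determine |image(g)|. Computing x^13 mod 20 for each x (by repeated squaring, reducing mod 20 at every step), the values g(0), g(1), …, g(19) are: 0, 1, 12, 3, 4, 5, 16, 7, 8, 9, 0, 11, 12, 13, 4, 15, 16, 17, 8, 19.
The distinct values are {0, 1, 3, 4, 5, 7, 8, 9, 11, 12, 13, 15, 16, 17, 19}; there are 15 of them.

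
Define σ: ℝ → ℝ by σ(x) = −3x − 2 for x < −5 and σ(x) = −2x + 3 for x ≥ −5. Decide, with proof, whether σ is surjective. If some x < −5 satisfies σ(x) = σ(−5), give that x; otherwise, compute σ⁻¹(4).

Both pieces are strictly decreasing (slopes −3 and −2), so each is injective on its own interval.
The left piece maps (−∞, −5) onto (13, ∞); the right piece maps [−5, ∞) onto (−∞, 13].
These images together cover ℝ, so σ is surjective.
Because the two images are disjoint, no x < −5 has σ(x) = σ(−5), so we compute σ⁻¹(4): 4 lies in (−∞, 13], so solve −2x + 3 = 4: x = (4 − 3)/(−2) = −1/2.

-1/2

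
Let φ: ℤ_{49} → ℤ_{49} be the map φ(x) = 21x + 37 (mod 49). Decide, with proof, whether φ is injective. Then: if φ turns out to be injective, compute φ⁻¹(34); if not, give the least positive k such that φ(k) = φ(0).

7

We have gcd(21, 49) = 7 > 1. Taking u = 0 and v = 7: φ(0) = 37 and φ(7) = 21·7 + 37 = 184 ≡ 37 (mod 49).
So φ(0) = φ(7) while 0 ≠ 7, thus φ is not injective.
Since φ is not injective, we find the least positive k with φ(k) = φ(0): this means 21k ≡ 0 (mod 49), i.e. 49 ∣ 21k. Since gcd(21, 49) = 7, dividing through by 7 this holds exactly when 7 ∣ 3k, and as gcd(3, 7) = 1, exactly when 7 ∣ k.
The smallest positive such k is 7.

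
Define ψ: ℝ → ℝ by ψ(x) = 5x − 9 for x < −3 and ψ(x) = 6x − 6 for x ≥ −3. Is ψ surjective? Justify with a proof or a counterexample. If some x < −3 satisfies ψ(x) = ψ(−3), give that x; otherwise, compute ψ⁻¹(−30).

Both pieces are strictly increasing (slopes 5 and 6), so each is injective on its own interval.
The left piece maps (−∞, −3) onto (−∞, −24); the right piece maps [−3, ∞) onto [−24, ∞).
These images together cover ℝ, so ψ is surjective.
Because the two images are disjoint, no x < −3 has ψ(x) = ψ(−3), so we compute ψ⁻¹(−30): −30 lies in (−∞, −24), so solve 5x − 9 = −30: x = (−30 + 9)/5 = −21/5.

-21/5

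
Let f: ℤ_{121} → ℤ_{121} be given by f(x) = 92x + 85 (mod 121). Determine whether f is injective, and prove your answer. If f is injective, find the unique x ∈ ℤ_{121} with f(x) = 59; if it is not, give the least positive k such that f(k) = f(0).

Recall that f is injective if f(x_1) = f(x_2) implies x_1 = x_2.
If f(x_1) = f(x_2), then 92x_1 ≡ 92x_2 (mod 121). Because gcd(92, 121) = 1, we may cancel 92 to get x_1 ≡ x_2 (mod 121).
Hence f is injective.
We now compute 92⁻¹ mod 121 explicitly. Euclid's algorithm: 121 = 1·92 + 29, 92 = 3·29 + 5, 29 = 5·5 + 4, 5 = 1·4 + 1; back-substituting gives 1 = 25·92 − 19·121, so 92⁻¹ ≡ 25 (mod 121).
Since f is injective, we find f⁻¹(59): we need 92x ≡ 59 − 85 ≡ 95 (mod 121). Using 92⁻¹ = 25: x ≡ 25·95 = 2375 = 19·121 + 76, so x = 76.
Check: f(76) = 92·76 + 85 = 7077 = 58·121 + 59 ≡ 59 (mod 121).

76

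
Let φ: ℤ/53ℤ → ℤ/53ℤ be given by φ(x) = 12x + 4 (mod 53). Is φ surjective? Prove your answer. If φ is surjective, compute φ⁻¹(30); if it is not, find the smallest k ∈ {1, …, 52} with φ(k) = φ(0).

11

Since gcd(12, 53) = 1, 12 is invertible modulo 53. Euclid's algorithm: 53 = 4·12 + 5, 12 = 2·5 + 2, 5 = 2·2 + 1; back-substituting gives 1 = 31·12 − 7·53, so 12⁻¹ ≡ 31 (mod 53).
For any y ∈ ℤ/53ℤ, x = 31(y − 4) mod 53 satisfies φ(x) = 12·31(y − 4) + 4 ≡ y (since 12·31 ≡ 1 mod 53). So every y has a preimage.
Hence φ is surjective.
Since φ is surjective, we find φ⁻¹(30): we need 12x ≡ 30 − 4 ≡ 26 (mod 53). Using 12⁻¹ = 31: x ≡ 31·26 = 806 = 15·53 + 11, so x = 11.
Check: φ(11) = 12·11 + 4 = 136 = 2·53 + 30 ≡ 30 (mod 53).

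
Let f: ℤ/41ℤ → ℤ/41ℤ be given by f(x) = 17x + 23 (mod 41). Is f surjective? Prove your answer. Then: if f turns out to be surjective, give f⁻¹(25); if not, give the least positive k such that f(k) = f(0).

17

Recall that f is surjective if every y in the codomain equals f(x) for some x in the domain.
Since gcd(17, 41) = 1, 17 is invertible modulo 41. Euclid's algorithm: 41 = 2·17 + 7, 17 = 2·7 + 3, 7 = 2·3 + 1; back-substituting gives 1 = 29·17 − 12·41, so 17⁻¹ ≡ 29 (mod 41).
Then y ↦ 29(y − 23) is a two-sided inverse to f, so every y ∈ ℤ/41ℤ has a preimage.
So f is surjective.
Since f is surjective, we find f⁻¹(25): we need 17x ≡ 25 − 23 ≡ 2 (mod 41). Using 17⁻¹ = 29: x ≡ 29·2 = 58 = 1·41 + 17, so x = 17.
Check: f(17) = 17·17 + 23 = 312 = 7·41 + 25 ≡ 25 (mod 41).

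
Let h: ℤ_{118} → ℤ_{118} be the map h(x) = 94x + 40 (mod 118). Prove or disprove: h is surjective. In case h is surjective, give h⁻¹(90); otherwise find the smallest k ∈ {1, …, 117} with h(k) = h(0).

59

Since gcd(94, 118) = 2, we have 94x ≡ 0 (mod 2) for all x, so h(x) ≡ 0 (mod 2).
But 1 ≢ 0 (mod 2), so 1 ∈ ℤ_{118} has no preimage. So h is not surjective.
Since h is not surjective, we find the least positive k with h(k) = h(0): this means 94k ≡ 0 (mod 118), i.e. 118 ∣ 94k. Since gcd(94, 118) = 2, dividing through by 2 this holds exactly when 59 ∣ 47k, and as gcd(47, 59) = 1, exactly when 59 ∣ k.
The smallest positive such k is 59.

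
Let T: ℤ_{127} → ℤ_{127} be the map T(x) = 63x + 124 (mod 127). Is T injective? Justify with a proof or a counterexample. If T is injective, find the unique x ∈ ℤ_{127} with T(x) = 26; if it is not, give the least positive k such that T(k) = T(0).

Suppose T(a) = T(b) in ℤ_{127}. Then 63a + 124 ≡ 63b + 124 (mod 127), hence 63(a − b) ≡ 0 (mod 127).
Since gcd(63, 127) = 1, 63 is invertible modulo 127, therefore a − b ≡ 0 (mod 127), i.e. a = b.
Thus T is injective.
We now compute 63⁻¹ mod 127 explicitly. Euclid's algorithm: 127 = 2·63 + 1; back-substituting gives 1 = 125·63 − 62·127, so 63⁻¹ ≡ 125 (mod 127).
Since T is injective, we compute T⁻¹(26): solve 63x + 124 ≡ 26 (mod 127), i.e. 63x ≡ 29 (mod 127).
Multiplying by 63⁻¹ = 125 gives x ≡ 125·29 = 3625 = 28·127 + 69 ≡ 69 (mod 127).
Check: T(69) = 63·69 + 124 = 4471 = 35·127 + 26 ≡ 26 (mod 127).

69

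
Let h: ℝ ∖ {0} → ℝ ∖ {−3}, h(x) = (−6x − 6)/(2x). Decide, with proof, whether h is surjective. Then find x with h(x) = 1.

-3/4

For any y ≠ −3, solving y(2x) = −6x − 6 for x gives a well-defined x ≠ 0. So h is surjective.
Solving h(x) = 1: cross-multiplying gives −6x − 6 = 1(2x), which rearranges to −8x = 6, so x = −3/4.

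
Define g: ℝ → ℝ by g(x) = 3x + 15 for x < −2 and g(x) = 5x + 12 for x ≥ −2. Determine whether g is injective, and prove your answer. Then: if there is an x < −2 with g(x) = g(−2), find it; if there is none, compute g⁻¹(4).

-13/3

Both pieces are strictly increasing (slopes 3 and 5), so each is injective on its own interval.
The left piece maps (−∞, −2) onto (−∞, 9); the right piece maps [−2, ∞) onto [2, ∞).
These images overlap. In particular g(−2) = 2 (right piece), and solving 3x + 15 = 2 on the left piece gives x = −13/3 < −2.
So g(−13/3) = g(−2) with −13/3 ≠ −2, and g is not injective. This x = −13/3 is the requested value below −2.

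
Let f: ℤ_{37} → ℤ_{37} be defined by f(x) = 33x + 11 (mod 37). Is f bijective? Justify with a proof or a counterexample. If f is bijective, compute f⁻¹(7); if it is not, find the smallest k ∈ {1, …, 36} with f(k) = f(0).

1

If f(x_1) = f(x_2), then 33x_1 ≡ 33x_2 (mod 37). Because gcd(33, 37) = 1, we may cancel 33 to get x_1 ≡ x_2 (mod 37).
We now compute 33⁻¹ mod 37 explicitly. Euclid's algorithm: 37 = 1·33 + 4, 33 = 8·4 + 1; back-substituting gives 1 = 9·33 − 8·37, so 33⁻¹ ≡ 9 (mod 37).
For any y ∈ ℤ_{37}, x = 9(y − 11) mod 37 satisfies f(x) = 33·9(y − 11) + 11 ≡ y (since 33·9 ≡ 1 mod 37). So every y has a preimage.
Thus f is bijective.
Since f is bijective, we compute f⁻¹(7): solve 33x + 11 ≡ 7 (mod 37), i.e. 33x ≡ 33 (mod 37).
Multiplying by 33⁻¹ = 9 gives x ≡ 9·33 = 297 = 8·37 + 1 ≡ 1 (mod 37).
Check: f(1) = 33·1 + 11 = 44 = 1·37 + 7 ≡ 7 (mod 37).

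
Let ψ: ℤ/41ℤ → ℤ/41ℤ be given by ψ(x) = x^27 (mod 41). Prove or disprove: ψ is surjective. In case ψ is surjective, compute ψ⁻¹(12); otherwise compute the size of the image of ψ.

Since 41 is prime, the nonzero elements of ℤ/41ℤ form a cyclic group of order 40.
As gcd(27, 40) = 1, raising to the 27th power is a bijection on this group: if u^27 ≡ v^27 then (uv^{−1})^27 = 1, and the only element of order dividing gcd(27, 40) = 1 is 1, so u = v.
With ψ(0) = 0 this makes ψ injective on all of ℤ/41ℤ, hence bijective (finite equal-size domain and codomain). In particular ψ is surjective.
Since ψ is surjective, we find the preimage of 12. The inverse of x ↦ x^27 on (ℤ/41ℤ)^× is x ↦ x^3, because 27·3 = 81 = 2·40 + 1 ≡ 1 (mod 40) and x^{40} = 1 for x ≠ 0 (Fermat). So ψ⁻¹(12) = 12^3 mod 41.
Repeated squaring mod 41: 12^1 ≡ 12, 12^2 ≡ 12² = 144 ≡ 21. Since 3 = 2 + 1, 12^3 ≡ 21·12: 21·12 = 252 ≡ 6. So 12^3 ≡ 6 (mod 41).
Hence ψ⁻¹(12) = 6.

6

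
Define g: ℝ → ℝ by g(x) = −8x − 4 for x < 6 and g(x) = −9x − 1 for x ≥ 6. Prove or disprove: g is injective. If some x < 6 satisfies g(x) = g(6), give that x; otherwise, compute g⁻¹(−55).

Both pieces are strictly decreasing (slopes −8 and −9), so each is injective on its own interval.
The left piece maps (−∞, 6) onto (−52, ∞); the right piece maps [6, ∞) onto (−∞, −55].
These images are disjoint, so no value is attained by both pieces. Hence g is injective.
Because the two images are disjoint, no x < 6 has g(x) = g(6), so we compute g⁻¹(−55): −55 lies in (−∞, −55], so solve −9x − 1 = −55: x = (−55 + 1)/(−9) = 6.

6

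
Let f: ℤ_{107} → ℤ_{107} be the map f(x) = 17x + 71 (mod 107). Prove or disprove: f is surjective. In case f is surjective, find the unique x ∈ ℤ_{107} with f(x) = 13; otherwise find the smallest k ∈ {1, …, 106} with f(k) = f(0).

91

Since gcd(17, 107) = 1, 17 is invertible modulo 107. Euclid's algorithm: 107 = 6·17 + 5, 17 = 3·5 + 2, 5 = 2·2 + 1; back-substituting gives 1 = 63·17 − 10·107, so 17⁻¹ ≡ 63 (mod 107).
For any y ∈ ℤ_{107}, x = 63(y − 71) mod 107 satisfies f(x) = 17·63(y − 71) + 71 ≡ y (since 17·63 ≡ 1 mod 107). So every y has a preimage.
Therefore f is surjective.
Since f is surjective, we find f⁻¹(13): we need 17x ≡ 13 − 71 ≡ 49 (mod 107). Using 17⁻¹ = 63: x ≡ 63·49 = 3087 = 28·107 + 91, so x = 91.
Check: f(91) = 17·91 + 71 = 1618 = 15·107 + 13 ≡ 13 (mod 107).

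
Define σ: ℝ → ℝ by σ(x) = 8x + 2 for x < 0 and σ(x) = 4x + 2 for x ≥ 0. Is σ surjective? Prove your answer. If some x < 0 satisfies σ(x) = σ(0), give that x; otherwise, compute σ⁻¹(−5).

-7/8

Both pieces are strictly increasing (slopes 8 and 4), so each is injective on its own interval.
The left piece maps (−∞, 0) onto (−∞, 2); the right piece maps [0, ∞) onto [2, ∞).
These images together cover ℝ, so σ is surjective.
Because the two images are disjoint, no x < 0 has σ(x) = σ(0), so we compute σ⁻¹(−5): −5 lies in (−∞, 2), so solve 8x + 2 = −5: x = (−5 − 2)/8 = −7/8.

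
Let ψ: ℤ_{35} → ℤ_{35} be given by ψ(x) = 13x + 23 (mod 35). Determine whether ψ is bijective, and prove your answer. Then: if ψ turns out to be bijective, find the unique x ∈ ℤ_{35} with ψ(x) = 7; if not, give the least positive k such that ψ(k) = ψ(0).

23

If ψ(u) = ψ(v), then 13u ≡ 13v (mod 35). Because gcd(13, 35) = 1, we may cancel 13 to get u ≡ v (mod 35).
We now compute 13⁻¹ mod 35 explicitly. Euclid's algorithm: 35 = 2·13 + 9, 13 = 1·9 + 4, 9 = 2·4 + 1; back-substituting gives 1 = 27·13 − 10·35, so 13⁻¹ ≡ 27 (mod 35).
For any y ∈ ℤ_{35}, x = 27(y − 23) mod 35 satisfies ψ(x) = 13·27(y − 23) + 23 ≡ y (since 13·27 ≡ 1 mod 35). So every y has a preimage.
Thus ψ is bijective.
Since ψ is bijective, we compute ψ⁻¹(7): solve 13x + 23 ≡ 7 (mod 35), i.e. 13x ≡ 19 (mod 35).
Multiplying by 13⁻¹ = 27 gives x ≡ 27·19 = 513 = 14·35 + 23 ≡ 23 (mod 35).
Check: ψ(23) = 13·23 + 23 = 322 = 9·35 + 7 ≡ 7 (mod 35).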